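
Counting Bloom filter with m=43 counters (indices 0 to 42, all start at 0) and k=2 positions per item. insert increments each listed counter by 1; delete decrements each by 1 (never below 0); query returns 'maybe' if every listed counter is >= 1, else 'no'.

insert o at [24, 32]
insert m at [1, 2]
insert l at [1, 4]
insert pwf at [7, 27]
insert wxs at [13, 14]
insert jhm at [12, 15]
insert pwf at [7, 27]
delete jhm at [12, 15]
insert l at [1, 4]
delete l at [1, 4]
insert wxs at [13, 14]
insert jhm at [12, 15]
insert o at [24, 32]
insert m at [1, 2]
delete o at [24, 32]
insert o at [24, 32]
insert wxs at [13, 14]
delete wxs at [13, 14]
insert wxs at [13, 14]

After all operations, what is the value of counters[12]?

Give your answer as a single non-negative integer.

Answer: 1

Derivation:
Step 1: insert o at [24, 32] -> counters=[0,0,0,0,0,0,0,0,0,0,0,0,0,0,0,0,0,0,0,0,0,0,0,0,1,0,0,0,0,0,0,0,1,0,0,0,0,0,0,0,0,0,0]
Step 2: insert m at [1, 2] -> counters=[0,1,1,0,0,0,0,0,0,0,0,0,0,0,0,0,0,0,0,0,0,0,0,0,1,0,0,0,0,0,0,0,1,0,0,0,0,0,0,0,0,0,0]
Step 3: insert l at [1, 4] -> counters=[0,2,1,0,1,0,0,0,0,0,0,0,0,0,0,0,0,0,0,0,0,0,0,0,1,0,0,0,0,0,0,0,1,0,0,0,0,0,0,0,0,0,0]
Step 4: insert pwf at [7, 27] -> counters=[0,2,1,0,1,0,0,1,0,0,0,0,0,0,0,0,0,0,0,0,0,0,0,0,1,0,0,1,0,0,0,0,1,0,0,0,0,0,0,0,0,0,0]
Step 5: insert wxs at [13, 14] -> counters=[0,2,1,0,1,0,0,1,0,0,0,0,0,1,1,0,0,0,0,0,0,0,0,0,1,0,0,1,0,0,0,0,1,0,0,0,0,0,0,0,0,0,0]
Step 6: insert jhm at [12, 15] -> counters=[0,2,1,0,1,0,0,1,0,0,0,0,1,1,1,1,0,0,0,0,0,0,0,0,1,0,0,1,0,0,0,0,1,0,0,0,0,0,0,0,0,0,0]
Step 7: insert pwf at [7, 27] -> counters=[0,2,1,0,1,0,0,2,0,0,0,0,1,1,1,1,0,0,0,0,0,0,0,0,1,0,0,2,0,0,0,0,1,0,0,0,0,0,0,0,0,0,0]
Step 8: delete jhm at [12, 15] -> counters=[0,2,1,0,1,0,0,2,0,0,0,0,0,1,1,0,0,0,0,0,0,0,0,0,1,0,0,2,0,0,0,0,1,0,0,0,0,0,0,0,0,0,0]
Step 9: insert l at [1, 4] -> counters=[0,3,1,0,2,0,0,2,0,0,0,0,0,1,1,0,0,0,0,0,0,0,0,0,1,0,0,2,0,0,0,0,1,0,0,0,0,0,0,0,0,0,0]
Step 10: delete l at [1, 4] -> counters=[0,2,1,0,1,0,0,2,0,0,0,0,0,1,1,0,0,0,0,0,0,0,0,0,1,0,0,2,0,0,0,0,1,0,0,0,0,0,0,0,0,0,0]
Step 11: insert wxs at [13, 14] -> counters=[0,2,1,0,1,0,0,2,0,0,0,0,0,2,2,0,0,0,0,0,0,0,0,0,1,0,0,2,0,0,0,0,1,0,0,0,0,0,0,0,0,0,0]
Step 12: insert jhm at [12, 15] -> counters=[0,2,1,0,1,0,0,2,0,0,0,0,1,2,2,1,0,0,0,0,0,0,0,0,1,0,0,2,0,0,0,0,1,0,0,0,0,0,0,0,0,0,0]
Step 13: insert o at [24, 32] -> counters=[0,2,1,0,1,0,0,2,0,0,0,0,1,2,2,1,0,0,0,0,0,0,0,0,2,0,0,2,0,0,0,0,2,0,0,0,0,0,0,0,0,0,0]
Step 14: insert m at [1, 2] -> counters=[0,3,2,0,1,0,0,2,0,0,0,0,1,2,2,1,0,0,0,0,0,0,0,0,2,0,0,2,0,0,0,0,2,0,0,0,0,0,0,0,0,0,0]
Step 15: delete o at [24, 32] -> counters=[0,3,2,0,1,0,0,2,0,0,0,0,1,2,2,1,0,0,0,0,0,0,0,0,1,0,0,2,0,0,0,0,1,0,0,0,0,0,0,0,0,0,0]
Step 16: insert o at [24, 32] -> counters=[0,3,2,0,1,0,0,2,0,0,0,0,1,2,2,1,0,0,0,0,0,0,0,0,2,0,0,2,0,0,0,0,2,0,0,0,0,0,0,0,0,0,0]
Step 17: insert wxs at [13, 14] -> counters=[0,3,2,0,1,0,0,2,0,0,0,0,1,3,3,1,0,0,0,0,0,0,0,0,2,0,0,2,0,0,0,0,2,0,0,0,0,0,0,0,0,0,0]
Step 18: delete wxs at [13, 14] -> counters=[0,3,2,0,1,0,0,2,0,0,0,0,1,2,2,1,0,0,0,0,0,0,0,0,2,0,0,2,0,0,0,0,2,0,0,0,0,0,0,0,0,0,0]
Step 19: insert wxs at [13, 14] -> counters=[0,3,2,0,1,0,0,2,0,0,0,0,1,3,3,1,0,0,0,0,0,0,0,0,2,0,0,2,0,0,0,0,2,0,0,0,0,0,0,0,0,0,0]
Final counters=[0,3,2,0,1,0,0,2,0,0,0,0,1,3,3,1,0,0,0,0,0,0,0,0,2,0,0,2,0,0,0,0,2,0,0,0,0,0,0,0,0,0,0] -> counters[12]=1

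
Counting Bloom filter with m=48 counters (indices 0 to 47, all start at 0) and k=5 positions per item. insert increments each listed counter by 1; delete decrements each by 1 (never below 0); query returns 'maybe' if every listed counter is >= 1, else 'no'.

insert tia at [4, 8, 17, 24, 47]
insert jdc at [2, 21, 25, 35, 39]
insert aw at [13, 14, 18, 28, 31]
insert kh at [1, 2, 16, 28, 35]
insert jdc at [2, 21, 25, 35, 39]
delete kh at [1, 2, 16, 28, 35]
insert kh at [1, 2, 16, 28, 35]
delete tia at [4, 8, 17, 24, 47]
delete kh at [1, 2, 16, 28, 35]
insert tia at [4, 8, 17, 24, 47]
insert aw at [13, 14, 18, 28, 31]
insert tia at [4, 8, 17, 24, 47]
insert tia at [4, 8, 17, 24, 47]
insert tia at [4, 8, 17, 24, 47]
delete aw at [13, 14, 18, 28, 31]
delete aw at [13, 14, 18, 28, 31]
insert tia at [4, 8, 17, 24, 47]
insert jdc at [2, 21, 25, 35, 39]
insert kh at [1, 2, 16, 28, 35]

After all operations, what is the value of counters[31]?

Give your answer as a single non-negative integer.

Step 1: insert tia at [4, 8, 17, 24, 47] -> counters=[0,0,0,0,1,0,0,0,1,0,0,0,0,0,0,0,0,1,0,0,0,0,0,0,1,0,0,0,0,0,0,0,0,0,0,0,0,0,0,0,0,0,0,0,0,0,0,1]
Step 2: insert jdc at [2, 21, 25, 35, 39] -> counters=[0,0,1,0,1,0,0,0,1,0,0,0,0,0,0,0,0,1,0,0,0,1,0,0,1,1,0,0,0,0,0,0,0,0,0,1,0,0,0,1,0,0,0,0,0,0,0,1]
Step 3: insert aw at [13, 14, 18, 28, 31] -> counters=[0,0,1,0,1,0,0,0,1,0,0,0,0,1,1,0,0,1,1,0,0,1,0,0,1,1,0,0,1,0,0,1,0,0,0,1,0,0,0,1,0,0,0,0,0,0,0,1]
Step 4: insert kh at [1, 2, 16, 28, 35] -> counters=[0,1,2,0,1,0,0,0,1,0,0,0,0,1,1,0,1,1,1,0,0,1,0,0,1,1,0,0,2,0,0,1,0,0,0,2,0,0,0,1,0,0,0,0,0,0,0,1]
Step 5: insert jdc at [2, 21, 25, 35, 39] -> counters=[0,1,3,0,1,0,0,0,1,0,0,0,0,1,1,0,1,1,1,0,0,2,0,0,1,2,0,0,2,0,0,1,0,0,0,3,0,0,0,2,0,0,0,0,0,0,0,1]
Step 6: delete kh at [1, 2, 16, 28, 35] -> counters=[0,0,2,0,1,0,0,0,1,0,0,0,0,1,1,0,0,1,1,0,0,2,0,0,1,2,0,0,1,0,0,1,0,0,0,2,0,0,0,2,0,0,0,0,0,0,0,1]
Step 7: insert kh at [1, 2, 16, 28, 35] -> counters=[0,1,3,0,1,0,0,0,1,0,0,0,0,1,1,0,1,1,1,0,0,2,0,0,1,2,0,0,2,0,0,1,0,0,0,3,0,0,0,2,0,0,0,0,0,0,0,1]
Step 8: delete tia at [4, 8, 17, 24, 47] -> counters=[0,1,3,0,0,0,0,0,0,0,0,0,0,1,1,0,1,0,1,0,0,2,0,0,0,2,0,0,2,0,0,1,0,0,0,3,0,0,0,2,0,0,0,0,0,0,0,0]
Step 9: delete kh at [1, 2, 16, 28, 35] -> counters=[0,0,2,0,0,0,0,0,0,0,0,0,0,1,1,0,0,0,1,0,0,2,0,0,0,2,0,0,1,0,0,1,0,0,0,2,0,0,0,2,0,0,0,0,0,0,0,0]
Step 10: insert tia at [4, 8, 17, 24, 47] -> counters=[0,0,2,0,1,0,0,0,1,0,0,0,0,1,1,0,0,1,1,0,0,2,0,0,1,2,0,0,1,0,0,1,0,0,0,2,0,0,0,2,0,0,0,0,0,0,0,1]
Step 11: insert aw at [13, 14, 18, 28, 31] -> counters=[0,0,2,0,1,0,0,0,1,0,0,0,0,2,2,0,0,1,2,0,0,2,0,0,1,2,0,0,2,0,0,2,0,0,0,2,0,0,0,2,0,0,0,0,0,0,0,1]
Step 12: insert tia at [4, 8, 17, 24, 47] -> counters=[0,0,2,0,2,0,0,0,2,0,0,0,0,2,2,0,0,2,2,0,0,2,0,0,2,2,0,0,2,0,0,2,0,0,0,2,0,0,0,2,0,0,0,0,0,0,0,2]
Step 13: insert tia at [4, 8, 17, 24, 47] -> counters=[0,0,2,0,3,0,0,0,3,0,0,0,0,2,2,0,0,3,2,0,0,2,0,0,3,2,0,0,2,0,0,2,0,0,0,2,0,0,0,2,0,0,0,0,0,0,0,3]
Step 14: insert tia at [4, 8, 17, 24, 47] -> counters=[0,0,2,0,4,0,0,0,4,0,0,0,0,2,2,0,0,4,2,0,0,2,0,0,4,2,0,0,2,0,0,2,0,0,0,2,0,0,0,2,0,0,0,0,0,0,0,4]
Step 15: delete aw at [13, 14, 18, 28, 31] -> counters=[0,0,2,0,4,0,0,0,4,0,0,0,0,1,1,0,0,4,1,0,0,2,0,0,4,2,0,0,1,0,0,1,0,0,0,2,0,0,0,2,0,0,0,0,0,0,0,4]
Step 16: delete aw at [13, 14, 18, 28, 31] -> counters=[0,0,2,0,4,0,0,0,4,0,0,0,0,0,0,0,0,4,0,0,0,2,0,0,4,2,0,0,0,0,0,0,0,0,0,2,0,0,0,2,0,0,0,0,0,0,0,4]
Step 17: insert tia at [4, 8, 17, 24, 47] -> counters=[0,0,2,0,5,0,0,0,5,0,0,0,0,0,0,0,0,5,0,0,0,2,0,0,5,2,0,0,0,0,0,0,0,0,0,2,0,0,0,2,0,0,0,0,0,0,0,5]
Step 18: insert jdc at [2, 21, 25, 35, 39] -> counters=[0,0,3,0,5,0,0,0,5,0,0,0,0,0,0,0,0,5,0,0,0,3,0,0,5,3,0,0,0,0,0,0,0,0,0,3,0,0,0,3,0,0,0,0,0,0,0,5]
Step 19: insert kh at [1, 2, 16, 28, 35] -> counters=[0,1,4,0,5,0,0,0,5,0,0,0,0,0,0,0,1,5,0,0,0,3,0,0,5,3,0,0,1,0,0,0,0,0,0,4,0,0,0,3,0,0,0,0,0,0,0,5]
Final counters=[0,1,4,0,5,0,0,0,5,0,0,0,0,0,0,0,1,5,0,0,0,3,0,0,5,3,0,0,1,0,0,0,0,0,0,4,0,0,0,3,0,0,0,0,0,0,0,5] -> counters[31]=0

Answer: 0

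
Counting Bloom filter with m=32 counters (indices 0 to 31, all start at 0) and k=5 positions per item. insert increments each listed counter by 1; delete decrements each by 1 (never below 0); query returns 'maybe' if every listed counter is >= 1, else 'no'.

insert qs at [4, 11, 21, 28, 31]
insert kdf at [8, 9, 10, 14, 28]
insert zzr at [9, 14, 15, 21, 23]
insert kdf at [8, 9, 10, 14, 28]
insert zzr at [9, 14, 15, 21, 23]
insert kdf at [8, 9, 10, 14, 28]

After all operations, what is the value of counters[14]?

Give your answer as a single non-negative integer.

Answer: 5

Derivation:
Step 1: insert qs at [4, 11, 21, 28, 31] -> counters=[0,0,0,0,1,0,0,0,0,0,0,1,0,0,0,0,0,0,0,0,0,1,0,0,0,0,0,0,1,0,0,1]
Step 2: insert kdf at [8, 9, 10, 14, 28] -> counters=[0,0,0,0,1,0,0,0,1,1,1,1,0,0,1,0,0,0,0,0,0,1,0,0,0,0,0,0,2,0,0,1]
Step 3: insert zzr at [9, 14, 15, 21, 23] -> counters=[0,0,0,0,1,0,0,0,1,2,1,1,0,0,2,1,0,0,0,0,0,2,0,1,0,0,0,0,2,0,0,1]
Step 4: insert kdf at [8, 9, 10, 14, 28] -> counters=[0,0,0,0,1,0,0,0,2,3,2,1,0,0,3,1,0,0,0,0,0,2,0,1,0,0,0,0,3,0,0,1]
Step 5: insert zzr at [9, 14, 15, 21, 23] -> counters=[0,0,0,0,1,0,0,0,2,4,2,1,0,0,4,2,0,0,0,0,0,3,0,2,0,0,0,0,3,0,0,1]
Step 6: insert kdf at [8, 9, 10, 14, 28] -> counters=[0,0,0,0,1,0,0,0,3,5,3,1,0,0,5,2,0,0,0,0,0,3,0,2,0,0,0,0,4,0,0,1]
Final counters=[0,0,0,0,1,0,0,0,3,5,3,1,0,0,5,2,0,0,0,0,0,3,0,2,0,0,0,0,4,0,0,1] -> counters[14]=5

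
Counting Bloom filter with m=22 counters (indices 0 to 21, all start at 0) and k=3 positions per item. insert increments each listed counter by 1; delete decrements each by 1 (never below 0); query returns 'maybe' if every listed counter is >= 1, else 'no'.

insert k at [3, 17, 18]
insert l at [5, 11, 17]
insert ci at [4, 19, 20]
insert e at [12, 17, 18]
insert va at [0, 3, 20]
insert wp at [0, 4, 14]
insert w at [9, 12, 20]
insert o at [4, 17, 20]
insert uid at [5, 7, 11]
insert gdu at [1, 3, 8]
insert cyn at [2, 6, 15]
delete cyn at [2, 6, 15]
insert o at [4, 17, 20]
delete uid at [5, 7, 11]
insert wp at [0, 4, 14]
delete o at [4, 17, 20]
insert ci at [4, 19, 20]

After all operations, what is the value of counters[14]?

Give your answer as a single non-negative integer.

Answer: 2

Derivation:
Step 1: insert k at [3, 17, 18] -> counters=[0,0,0,1,0,0,0,0,0,0,0,0,0,0,0,0,0,1,1,0,0,0]
Step 2: insert l at [5, 11, 17] -> counters=[0,0,0,1,0,1,0,0,0,0,0,1,0,0,0,0,0,2,1,0,0,0]
Step 3: insert ci at [4, 19, 20] -> counters=[0,0,0,1,1,1,0,0,0,0,0,1,0,0,0,0,0,2,1,1,1,0]
Step 4: insert e at [12, 17, 18] -> counters=[0,0,0,1,1,1,0,0,0,0,0,1,1,0,0,0,0,3,2,1,1,0]
Step 5: insert va at [0, 3, 20] -> counters=[1,0,0,2,1,1,0,0,0,0,0,1,1,0,0,0,0,3,2,1,2,0]
Step 6: insert wp at [0, 4, 14] -> counters=[2,0,0,2,2,1,0,0,0,0,0,1,1,0,1,0,0,3,2,1,2,0]
Step 7: insert w at [9, 12, 20] -> counters=[2,0,0,2,2,1,0,0,0,1,0,1,2,0,1,0,0,3,2,1,3,0]
Step 8: insert o at [4, 17, 20] -> counters=[2,0,0,2,3,1,0,0,0,1,0,1,2,0,1,0,0,4,2,1,4,0]
Step 9: insert uid at [5, 7, 11] -> counters=[2,0,0,2,3,2,0,1,0,1,0,2,2,0,1,0,0,4,2,1,4,0]
Step 10: insert gdu at [1, 3, 8] -> counters=[2,1,0,3,3,2,0,1,1,1,0,2,2,0,1,0,0,4,2,1,4,0]
Step 11: insert cyn at [2, 6, 15] -> counters=[2,1,1,3,3,2,1,1,1,1,0,2,2,0,1,1,0,4,2,1,4,0]
Step 12: delete cyn at [2, 6, 15] -> counters=[2,1,0,3,3,2,0,1,1,1,0,2,2,0,1,0,0,4,2,1,4,0]
Step 13: insert o at [4, 17, 20] -> counters=[2,1,0,3,4,2,0,1,1,1,0,2,2,0,1,0,0,5,2,1,5,0]
Step 14: delete uid at [5, 7, 11] -> counters=[2,1,0,3,4,1,0,0,1,1,0,1,2,0,1,0,0,5,2,1,5,0]
Step 15: insert wp at [0, 4, 14] -> counters=[3,1,0,3,5,1,0,0,1,1,0,1,2,0,2,0,0,5,2,1,5,0]
Step 16: delete o at [4, 17, 20] -> counters=[3,1,0,3,4,1,0,0,1,1,0,1,2,0,2,0,0,4,2,1,4,0]
Step 17: insert ci at [4, 19, 20] -> counters=[3,1,0,3,5,1,0,0,1,1,0,1,2,0,2,0,0,4,2,2,5,0]
Final counters=[3,1,0,3,5,1,0,0,1,1,0,1,2,0,2,0,0,4,2,2,5,0] -> counters[14]=2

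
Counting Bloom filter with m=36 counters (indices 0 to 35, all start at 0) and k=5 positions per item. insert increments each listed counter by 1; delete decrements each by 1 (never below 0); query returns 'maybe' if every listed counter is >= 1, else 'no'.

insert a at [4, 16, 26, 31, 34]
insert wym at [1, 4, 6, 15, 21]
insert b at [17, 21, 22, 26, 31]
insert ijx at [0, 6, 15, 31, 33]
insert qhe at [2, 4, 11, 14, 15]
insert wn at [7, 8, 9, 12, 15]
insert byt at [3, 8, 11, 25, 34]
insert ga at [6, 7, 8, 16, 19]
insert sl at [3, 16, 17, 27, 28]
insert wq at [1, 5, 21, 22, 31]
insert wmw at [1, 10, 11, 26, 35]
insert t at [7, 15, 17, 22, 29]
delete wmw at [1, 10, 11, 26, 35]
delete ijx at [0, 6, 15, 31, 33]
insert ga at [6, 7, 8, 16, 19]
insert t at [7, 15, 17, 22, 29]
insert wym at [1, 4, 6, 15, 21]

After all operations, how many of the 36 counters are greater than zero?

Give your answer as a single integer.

Answer: 25

Derivation:
Step 1: insert a at [4, 16, 26, 31, 34] -> counters=[0,0,0,0,1,0,0,0,0,0,0,0,0,0,0,0,1,0,0,0,0,0,0,0,0,0,1,0,0,0,0,1,0,0,1,0]
Step 2: insert wym at [1, 4, 6, 15, 21] -> counters=[0,1,0,0,2,0,1,0,0,0,0,0,0,0,0,1,1,0,0,0,0,1,0,0,0,0,1,0,0,0,0,1,0,0,1,0]
Step 3: insert b at [17, 21, 22, 26, 31] -> counters=[0,1,0,0,2,0,1,0,0,0,0,0,0,0,0,1,1,1,0,0,0,2,1,0,0,0,2,0,0,0,0,2,0,0,1,0]
Step 4: insert ijx at [0, 6, 15, 31, 33] -> counters=[1,1,0,0,2,0,2,0,0,0,0,0,0,0,0,2,1,1,0,0,0,2,1,0,0,0,2,0,0,0,0,3,0,1,1,0]
Step 5: insert qhe at [2, 4, 11, 14, 15] -> counters=[1,1,1,0,3,0,2,0,0,0,0,1,0,0,1,3,1,1,0,0,0,2,1,0,0,0,2,0,0,0,0,3,0,1,1,0]
Step 6: insert wn at [7, 8, 9, 12, 15] -> counters=[1,1,1,0,3,0,2,1,1,1,0,1,1,0,1,4,1,1,0,0,0,2,1,0,0,0,2,0,0,0,0,3,0,1,1,0]
Step 7: insert byt at [3, 8, 11, 25, 34] -> counters=[1,1,1,1,3,0,2,1,2,1,0,2,1,0,1,4,1,1,0,0,0,2,1,0,0,1,2,0,0,0,0,3,0,1,2,0]
Step 8: insert ga at [6, 7, 8, 16, 19] -> counters=[1,1,1,1,3,0,3,2,3,1,0,2,1,0,1,4,2,1,0,1,0,2,1,0,0,1,2,0,0,0,0,3,0,1,2,0]
Step 9: insert sl at [3, 16, 17, 27, 28] -> counters=[1,1,1,2,3,0,3,2,3,1,0,2,1,0,1,4,3,2,0,1,0,2,1,0,0,1,2,1,1,0,0,3,0,1,2,0]
Step 10: insert wq at [1, 5, 21, 22, 31] -> counters=[1,2,1,2,3,1,3,2,3,1,0,2,1,0,1,4,3,2,0,1,0,3,2,0,0,1,2,1,1,0,0,4,0,1,2,0]
Step 11: insert wmw at [1, 10, 11, 26, 35] -> counters=[1,3,1,2,3,1,3,2,3,1,1,3,1,0,1,4,3,2,0,1,0,3,2,0,0,1,3,1,1,0,0,4,0,1,2,1]
Step 12: insert t at [7, 15, 17, 22, 29] -> counters=[1,3,1,2,3,1,3,3,3,1,1,3,1,0,1,5,3,3,0,1,0,3,3,0,0,1,3,1,1,1,0,4,0,1,2,1]
Step 13: delete wmw at [1, 10, 11, 26, 35] -> counters=[1,2,1,2,3,1,3,3,3,1,0,2,1,0,1,5,3,3,0,1,0,3,3,0,0,1,2,1,1,1,0,4,0,1,2,0]
Step 14: delete ijx at [0, 6, 15, 31, 33] -> counters=[0,2,1,2,3,1,2,3,3,1,0,2,1,0,1,4,3,3,0,1,0,3,3,0,0,1,2,1,1,1,0,3,0,0,2,0]
Step 15: insert ga at [6, 7, 8, 16, 19] -> counters=[0,2,1,2,3,1,3,4,4,1,0,2,1,0,1,4,4,3,0,2,0,3,3,0,0,1,2,1,1,1,0,3,0,0,2,0]
Step 16: insert t at [7, 15, 17, 22, 29] -> counters=[0,2,1,2,3,1,3,5,4,1,0,2,1,0,1,5,4,4,0,2,0,3,4,0,0,1,2,1,1,2,0,3,0,0,2,0]
Step 17: insert wym at [1, 4, 6, 15, 21] -> counters=[0,3,1,2,4,1,4,5,4,1,0,2,1,0,1,6,4,4,0,2,0,4,4,0,0,1,2,1,1,2,0,3,0,0,2,0]
Final counters=[0,3,1,2,4,1,4,5,4,1,0,2,1,0,1,6,4,4,0,2,0,4,4,0,0,1,2,1,1,2,0,3,0,0,2,0] -> 25 nonzero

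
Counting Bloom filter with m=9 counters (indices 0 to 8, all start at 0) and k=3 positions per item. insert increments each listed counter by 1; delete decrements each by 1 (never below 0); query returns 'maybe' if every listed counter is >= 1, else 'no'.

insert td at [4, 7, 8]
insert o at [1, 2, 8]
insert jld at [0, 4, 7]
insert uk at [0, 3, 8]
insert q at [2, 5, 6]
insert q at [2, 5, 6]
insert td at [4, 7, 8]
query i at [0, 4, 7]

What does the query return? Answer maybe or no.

Answer: maybe

Derivation:
Step 1: insert td at [4, 7, 8] -> counters=[0,0,0,0,1,0,0,1,1]
Step 2: insert o at [1, 2, 8] -> counters=[0,1,1,0,1,0,0,1,2]
Step 3: insert jld at [0, 4, 7] -> counters=[1,1,1,0,2,0,0,2,2]
Step 4: insert uk at [0, 3, 8] -> counters=[2,1,1,1,2,0,0,2,3]
Step 5: insert q at [2, 5, 6] -> counters=[2,1,2,1,2,1,1,2,3]
Step 6: insert q at [2, 5, 6] -> counters=[2,1,3,1,2,2,2,2,3]
Step 7: insert td at [4, 7, 8] -> counters=[2,1,3,1,3,2,2,3,4]
Query i: check counters[0]=2 counters[4]=3 counters[7]=3 -> maybe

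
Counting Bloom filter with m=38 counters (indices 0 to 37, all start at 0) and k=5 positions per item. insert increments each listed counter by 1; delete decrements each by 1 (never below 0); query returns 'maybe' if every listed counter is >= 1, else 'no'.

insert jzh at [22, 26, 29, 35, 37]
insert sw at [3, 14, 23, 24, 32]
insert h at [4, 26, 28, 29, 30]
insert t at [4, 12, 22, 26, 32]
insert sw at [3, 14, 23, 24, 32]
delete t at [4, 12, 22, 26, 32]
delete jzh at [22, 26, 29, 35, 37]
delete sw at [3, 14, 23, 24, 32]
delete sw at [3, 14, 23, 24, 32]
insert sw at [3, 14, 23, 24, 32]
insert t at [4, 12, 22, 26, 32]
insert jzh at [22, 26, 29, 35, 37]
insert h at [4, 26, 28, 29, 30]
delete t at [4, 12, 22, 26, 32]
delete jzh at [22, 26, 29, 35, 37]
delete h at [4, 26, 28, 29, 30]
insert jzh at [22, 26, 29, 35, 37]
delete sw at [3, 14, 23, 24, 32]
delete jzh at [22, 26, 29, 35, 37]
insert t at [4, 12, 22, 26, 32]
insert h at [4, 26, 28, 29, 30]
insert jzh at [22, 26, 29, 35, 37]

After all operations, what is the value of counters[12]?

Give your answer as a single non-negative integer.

Step 1: insert jzh at [22, 26, 29, 35, 37] -> counters=[0,0,0,0,0,0,0,0,0,0,0,0,0,0,0,0,0,0,0,0,0,0,1,0,0,0,1,0,0,1,0,0,0,0,0,1,0,1]
Step 2: insert sw at [3, 14, 23, 24, 32] -> counters=[0,0,0,1,0,0,0,0,0,0,0,0,0,0,1,0,0,0,0,0,0,0,1,1,1,0,1,0,0,1,0,0,1,0,0,1,0,1]
Step 3: insert h at [4, 26, 28, 29, 30] -> counters=[0,0,0,1,1,0,0,0,0,0,0,0,0,0,1,0,0,0,0,0,0,0,1,1,1,0,2,0,1,2,1,0,1,0,0,1,0,1]
Step 4: insert t at [4, 12, 22, 26, 32] -> counters=[0,0,0,1,2,0,0,0,0,0,0,0,1,0,1,0,0,0,0,0,0,0,2,1,1,0,3,0,1,2,1,0,2,0,0,1,0,1]
Step 5: insert sw at [3, 14, 23, 24, 32] -> counters=[0,0,0,2,2,0,0,0,0,0,0,0,1,0,2,0,0,0,0,0,0,0,2,2,2,0,3,0,1,2,1,0,3,0,0,1,0,1]
Step 6: delete t at [4, 12, 22, 26, 32] -> counters=[0,0,0,2,1,0,0,0,0,0,0,0,0,0,2,0,0,0,0,0,0,0,1,2,2,0,2,0,1,2,1,0,2,0,0,1,0,1]
Step 7: delete jzh at [22, 26, 29, 35, 37] -> counters=[0,0,0,2,1,0,0,0,0,0,0,0,0,0,2,0,0,0,0,0,0,0,0,2,2,0,1,0,1,1,1,0,2,0,0,0,0,0]
Step 8: delete sw at [3, 14, 23, 24, 32] -> counters=[0,0,0,1,1,0,0,0,0,0,0,0,0,0,1,0,0,0,0,0,0,0,0,1,1,0,1,0,1,1,1,0,1,0,0,0,0,0]
Step 9: delete sw at [3, 14, 23, 24, 32] -> counters=[0,0,0,0,1,0,0,0,0,0,0,0,0,0,0,0,0,0,0,0,0,0,0,0,0,0,1,0,1,1,1,0,0,0,0,0,0,0]
Step 10: insert sw at [3, 14, 23, 24, 32] -> counters=[0,0,0,1,1,0,0,0,0,0,0,0,0,0,1,0,0,0,0,0,0,0,0,1,1,0,1,0,1,1,1,0,1,0,0,0,0,0]
Step 11: insert t at [4, 12, 22, 26, 32] -> counters=[0,0,0,1,2,0,0,0,0,0,0,0,1,0,1,0,0,0,0,0,0,0,1,1,1,0,2,0,1,1,1,0,2,0,0,0,0,0]
Step 12: insert jzh at [22, 26, 29, 35, 37] -> counters=[0,0,0,1,2,0,0,0,0,0,0,0,1,0,1,0,0,0,0,0,0,0,2,1,1,0,3,0,1,2,1,0,2,0,0,1,0,1]
Step 13: insert h at [4, 26, 28, 29, 30] -> counters=[0,0,0,1,3,0,0,0,0,0,0,0,1,0,1,0,0,0,0,0,0,0,2,1,1,0,4,0,2,3,2,0,2,0,0,1,0,1]
Step 14: delete t at [4, 12, 22, 26, 32] -> counters=[0,0,0,1,2,0,0,0,0,0,0,0,0,0,1,0,0,0,0,0,0,0,1,1,1,0,3,0,2,3,2,0,1,0,0,1,0,1]
Step 15: delete jzh at [22, 26, 29, 35, 37] -> counters=[0,0,0,1,2,0,0,0,0,0,0,0,0,0,1,0,0,0,0,0,0,0,0,1,1,0,2,0,2,2,2,0,1,0,0,0,0,0]
Step 16: delete h at [4, 26, 28, 29, 30] -> counters=[0,0,0,1,1,0,0,0,0,0,0,0,0,0,1,0,0,0,0,0,0,0,0,1,1,0,1,0,1,1,1,0,1,0,0,0,0,0]
Step 17: insert jzh at [22, 26, 29, 35, 37] -> counters=[0,0,0,1,1,0,0,0,0,0,0,0,0,0,1,0,0,0,0,0,0,0,1,1,1,0,2,0,1,2,1,0,1,0,0,1,0,1]
Step 18: delete sw at [3, 14, 23, 24, 32] -> counters=[0,0,0,0,1,0,0,0,0,0,0,0,0,0,0,0,0,0,0,0,0,0,1,0,0,0,2,0,1,2,1,0,0,0,0,1,0,1]
Step 19: delete jzh at [22, 26, 29, 35, 37] -> counters=[0,0,0,0,1,0,0,0,0,0,0,0,0,0,0,0,0,0,0,0,0,0,0,0,0,0,1,0,1,1,1,0,0,0,0,0,0,0]
Step 20: insert t at [4, 12, 22, 26, 32] -> counters=[0,0,0,0,2,0,0,0,0,0,0,0,1,0,0,0,0,0,0,0,0,0,1,0,0,0,2,0,1,1,1,0,1,0,0,0,0,0]
Step 21: insert h at [4, 26, 28, 29, 30] -> counters=[0,0,0,0,3,0,0,0,0,0,0,0,1,0,0,0,0,0,0,0,0,0,1,0,0,0,3,0,2,2,2,0,1,0,0,0,0,0]
Step 22: insert jzh at [22, 26, 29, 35, 37] -> counters=[0,0,0,0,3,0,0,0,0,0,0,0,1,0,0,0,0,0,0,0,0,0,2,0,0,0,4,0,2,3,2,0,1,0,0,1,0,1]
Final counters=[0,0,0,0,3,0,0,0,0,0,0,0,1,0,0,0,0,0,0,0,0,0,2,0,0,0,4,0,2,3,2,0,1,0,0,1,0,1] -> counters[12]=1

Answer: 1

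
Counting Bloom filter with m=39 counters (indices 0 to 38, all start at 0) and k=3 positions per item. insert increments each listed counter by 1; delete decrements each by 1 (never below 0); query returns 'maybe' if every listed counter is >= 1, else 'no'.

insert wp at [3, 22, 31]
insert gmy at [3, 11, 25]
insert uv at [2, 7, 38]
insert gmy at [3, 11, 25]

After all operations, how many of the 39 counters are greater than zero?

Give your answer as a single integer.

Answer: 8

Derivation:
Step 1: insert wp at [3, 22, 31] -> counters=[0,0,0,1,0,0,0,0,0,0,0,0,0,0,0,0,0,0,0,0,0,0,1,0,0,0,0,0,0,0,0,1,0,0,0,0,0,0,0]
Step 2: insert gmy at [3, 11, 25] -> counters=[0,0,0,2,0,0,0,0,0,0,0,1,0,0,0,0,0,0,0,0,0,0,1,0,0,1,0,0,0,0,0,1,0,0,0,0,0,0,0]
Step 3: insert uv at [2, 7, 38] -> counters=[0,0,1,2,0,0,0,1,0,0,0,1,0,0,0,0,0,0,0,0,0,0,1,0,0,1,0,0,0,0,0,1,0,0,0,0,0,0,1]
Step 4: insert gmy at [3, 11, 25] -> counters=[0,0,1,3,0,0,0,1,0,0,0,2,0,0,0,0,0,0,0,0,0,0,1,0,0,2,0,0,0,0,0,1,0,0,0,0,0,0,1]
Final counters=[0,0,1,3,0,0,0,1,0,0,0,2,0,0,0,0,0,0,0,0,0,0,1,0,0,2,0,0,0,0,0,1,0,0,0,0,0,0,1] -> 8 nonzero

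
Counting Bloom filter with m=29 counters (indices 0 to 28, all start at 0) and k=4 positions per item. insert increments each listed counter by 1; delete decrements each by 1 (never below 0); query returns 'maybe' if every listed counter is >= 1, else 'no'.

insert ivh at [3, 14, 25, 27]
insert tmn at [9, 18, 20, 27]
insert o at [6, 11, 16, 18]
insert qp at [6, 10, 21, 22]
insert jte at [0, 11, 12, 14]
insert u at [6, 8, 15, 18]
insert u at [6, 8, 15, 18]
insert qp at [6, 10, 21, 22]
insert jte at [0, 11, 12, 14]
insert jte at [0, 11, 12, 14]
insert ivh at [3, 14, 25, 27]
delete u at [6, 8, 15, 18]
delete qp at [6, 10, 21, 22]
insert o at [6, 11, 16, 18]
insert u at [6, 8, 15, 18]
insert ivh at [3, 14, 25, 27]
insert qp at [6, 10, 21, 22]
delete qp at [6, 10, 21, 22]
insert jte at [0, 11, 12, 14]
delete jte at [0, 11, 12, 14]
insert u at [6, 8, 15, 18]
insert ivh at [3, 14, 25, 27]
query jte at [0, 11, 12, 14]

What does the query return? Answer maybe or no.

Answer: maybe

Derivation:
Step 1: insert ivh at [3, 14, 25, 27] -> counters=[0,0,0,1,0,0,0,0,0,0,0,0,0,0,1,0,0,0,0,0,0,0,0,0,0,1,0,1,0]
Step 2: insert tmn at [9, 18, 20, 27] -> counters=[0,0,0,1,0,0,0,0,0,1,0,0,0,0,1,0,0,0,1,0,1,0,0,0,0,1,0,2,0]
Step 3: insert o at [6, 11, 16, 18] -> counters=[0,0,0,1,0,0,1,0,0,1,0,1,0,0,1,0,1,0,2,0,1,0,0,0,0,1,0,2,0]
Step 4: insert qp at [6, 10, 21, 22] -> counters=[0,0,0,1,0,0,2,0,0,1,1,1,0,0,1,0,1,0,2,0,1,1,1,0,0,1,0,2,0]
Step 5: insert jte at [0, 11, 12, 14] -> counters=[1,0,0,1,0,0,2,0,0,1,1,2,1,0,2,0,1,0,2,0,1,1,1,0,0,1,0,2,0]
Step 6: insert u at [6, 8, 15, 18] -> counters=[1,0,0,1,0,0,3,0,1,1,1,2,1,0,2,1,1,0,3,0,1,1,1,0,0,1,0,2,0]
Step 7: insert u at [6, 8, 15, 18] -> counters=[1,0,0,1,0,0,4,0,2,1,1,2,1,0,2,2,1,0,4,0,1,1,1,0,0,1,0,2,0]
Step 8: insert qp at [6, 10, 21, 22] -> counters=[1,0,0,1,0,0,5,0,2,1,2,2,1,0,2,2,1,0,4,0,1,2,2,0,0,1,0,2,0]
Step 9: insert jte at [0, 11, 12, 14] -> counters=[2,0,0,1,0,0,5,0,2,1,2,3,2,0,3,2,1,0,4,0,1,2,2,0,0,1,0,2,0]
Step 10: insert jte at [0, 11, 12, 14] -> counters=[3,0,0,1,0,0,5,0,2,1,2,4,3,0,4,2,1,0,4,0,1,2,2,0,0,1,0,2,0]
Step 11: insert ivh at [3, 14, 25, 27] -> counters=[3,0,0,2,0,0,5,0,2,1,2,4,3,0,5,2,1,0,4,0,1,2,2,0,0,2,0,3,0]
Step 12: delete u at [6, 8, 15, 18] -> counters=[3,0,0,2,0,0,4,0,1,1,2,4,3,0,5,1,1,0,3,0,1,2,2,0,0,2,0,3,0]
Step 13: delete qp at [6, 10, 21, 22] -> counters=[3,0,0,2,0,0,3,0,1,1,1,4,3,0,5,1,1,0,3,0,1,1,1,0,0,2,0,3,0]
Step 14: insert o at [6, 11, 16, 18] -> counters=[3,0,0,2,0,0,4,0,1,1,1,5,3,0,5,1,2,0,4,0,1,1,1,0,0,2,0,3,0]
Step 15: insert u at [6, 8, 15, 18] -> counters=[3,0,0,2,0,0,5,0,2,1,1,5,3,0,5,2,2,0,5,0,1,1,1,0,0,2,0,3,0]
Step 16: insert ivh at [3, 14, 25, 27] -> counters=[3,0,0,3,0,0,5,0,2,1,1,5,3,0,6,2,2,0,5,0,1,1,1,0,0,3,0,4,0]
Step 17: insert qp at [6, 10, 21, 22] -> counters=[3,0,0,3,0,0,6,0,2,1,2,5,3,0,6,2,2,0,5,0,1,2,2,0,0,3,0,4,0]
Step 18: delete qp at [6, 10, 21, 22] -> counters=[3,0,0,3,0,0,5,0,2,1,1,5,3,0,6,2,2,0,5,0,1,1,1,0,0,3,0,4,0]
Step 19: insert jte at [0, 11, 12, 14] -> counters=[4,0,0,3,0,0,5,0,2,1,1,6,4,0,7,2,2,0,5,0,1,1,1,0,0,3,0,4,0]
Step 20: delete jte at [0, 11, 12, 14] -> counters=[3,0,0,3,0,0,5,0,2,1,1,5,3,0,6,2,2,0,5,0,1,1,1,0,0,3,0,4,0]
Step 21: insert u at [6, 8, 15, 18] -> counters=[3,0,0,3,0,0,6,0,3,1,1,5,3,0,6,3,2,0,6,0,1,1,1,0,0,3,0,4,0]
Step 22: insert ivh at [3, 14, 25, 27] -> counters=[3,0,0,4,0,0,6,0,3,1,1,5,3,0,7,3,2,0,6,0,1,1,1,0,0,4,0,5,0]
Query jte: check counters[0]=3 counters[11]=5 counters[12]=3 counters[14]=7 -> maybe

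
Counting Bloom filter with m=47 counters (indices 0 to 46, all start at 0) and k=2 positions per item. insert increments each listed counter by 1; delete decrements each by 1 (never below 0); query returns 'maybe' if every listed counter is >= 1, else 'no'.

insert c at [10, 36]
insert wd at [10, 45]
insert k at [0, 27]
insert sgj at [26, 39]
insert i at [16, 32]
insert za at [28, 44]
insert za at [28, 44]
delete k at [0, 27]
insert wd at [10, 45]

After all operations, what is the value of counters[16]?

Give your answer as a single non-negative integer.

Answer: 1

Derivation:
Step 1: insert c at [10, 36] -> counters=[0,0,0,0,0,0,0,0,0,0,1,0,0,0,0,0,0,0,0,0,0,0,0,0,0,0,0,0,0,0,0,0,0,0,0,0,1,0,0,0,0,0,0,0,0,0,0]
Step 2: insert wd at [10, 45] -> counters=[0,0,0,0,0,0,0,0,0,0,2,0,0,0,0,0,0,0,0,0,0,0,0,0,0,0,0,0,0,0,0,0,0,0,0,0,1,0,0,0,0,0,0,0,0,1,0]
Step 3: insert k at [0, 27] -> counters=[1,0,0,0,0,0,0,0,0,0,2,0,0,0,0,0,0,0,0,0,0,0,0,0,0,0,0,1,0,0,0,0,0,0,0,0,1,0,0,0,0,0,0,0,0,1,0]
Step 4: insert sgj at [26, 39] -> counters=[1,0,0,0,0,0,0,0,0,0,2,0,0,0,0,0,0,0,0,0,0,0,0,0,0,0,1,1,0,0,0,0,0,0,0,0,1,0,0,1,0,0,0,0,0,1,0]
Step 5: insert i at [16, 32] -> counters=[1,0,0,0,0,0,0,0,0,0,2,0,0,0,0,0,1,0,0,0,0,0,0,0,0,0,1,1,0,0,0,0,1,0,0,0,1,0,0,1,0,0,0,0,0,1,0]
Step 6: insert za at [28, 44] -> counters=[1,0,0,0,0,0,0,0,0,0,2,0,0,0,0,0,1,0,0,0,0,0,0,0,0,0,1,1,1,0,0,0,1,0,0,0,1,0,0,1,0,0,0,0,1,1,0]
Step 7: insert za at [28, 44] -> counters=[1,0,0,0,0,0,0,0,0,0,2,0,0,0,0,0,1,0,0,0,0,0,0,0,0,0,1,1,2,0,0,0,1,0,0,0,1,0,0,1,0,0,0,0,2,1,0]
Step 8: delete k at [0, 27] -> counters=[0,0,0,0,0,0,0,0,0,0,2,0,0,0,0,0,1,0,0,0,0,0,0,0,0,0,1,0,2,0,0,0,1,0,0,0,1,0,0,1,0,0,0,0,2,1,0]
Step 9: insert wd at [10, 45] -> counters=[0,0,0,0,0,0,0,0,0,0,3,0,0,0,0,0,1,0,0,0,0,0,0,0,0,0,1,0,2,0,0,0,1,0,0,0,1,0,0,1,0,0,0,0,2,2,0]
Final counters=[0,0,0,0,0,0,0,0,0,0,3,0,0,0,0,0,1,0,0,0,0,0,0,0,0,0,1,0,2,0,0,0,1,0,0,0,1,0,0,1,0,0,0,0,2,2,0] -> counters[16]=1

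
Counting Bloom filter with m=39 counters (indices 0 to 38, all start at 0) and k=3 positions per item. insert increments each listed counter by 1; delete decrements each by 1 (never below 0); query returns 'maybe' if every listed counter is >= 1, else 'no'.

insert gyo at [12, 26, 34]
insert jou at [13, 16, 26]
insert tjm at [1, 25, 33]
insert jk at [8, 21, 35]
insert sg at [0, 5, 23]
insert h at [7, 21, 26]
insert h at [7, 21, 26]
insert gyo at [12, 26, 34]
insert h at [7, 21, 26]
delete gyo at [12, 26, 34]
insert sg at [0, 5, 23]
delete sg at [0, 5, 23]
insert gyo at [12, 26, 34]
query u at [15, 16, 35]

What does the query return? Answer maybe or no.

Step 1: insert gyo at [12, 26, 34] -> counters=[0,0,0,0,0,0,0,0,0,0,0,0,1,0,0,0,0,0,0,0,0,0,0,0,0,0,1,0,0,0,0,0,0,0,1,0,0,0,0]
Step 2: insert jou at [13, 16, 26] -> counters=[0,0,0,0,0,0,0,0,0,0,0,0,1,1,0,0,1,0,0,0,0,0,0,0,0,0,2,0,0,0,0,0,0,0,1,0,0,0,0]
Step 3: insert tjm at [1, 25, 33] -> counters=[0,1,0,0,0,0,0,0,0,0,0,0,1,1,0,0,1,0,0,0,0,0,0,0,0,1,2,0,0,0,0,0,0,1,1,0,0,0,0]
Step 4: insert jk at [8, 21, 35] -> counters=[0,1,0,0,0,0,0,0,1,0,0,0,1,1,0,0,1,0,0,0,0,1,0,0,0,1,2,0,0,0,0,0,0,1,1,1,0,0,0]
Step 5: insert sg at [0, 5, 23] -> counters=[1,1,0,0,0,1,0,0,1,0,0,0,1,1,0,0,1,0,0,0,0,1,0,1,0,1,2,0,0,0,0,0,0,1,1,1,0,0,0]
Step 6: insert h at [7, 21, 26] -> counters=[1,1,0,0,0,1,0,1,1,0,0,0,1,1,0,0,1,0,0,0,0,2,0,1,0,1,3,0,0,0,0,0,0,1,1,1,0,0,0]
Step 7: insert h at [7, 21, 26] -> counters=[1,1,0,0,0,1,0,2,1,0,0,0,1,1,0,0,1,0,0,0,0,3,0,1,0,1,4,0,0,0,0,0,0,1,1,1,0,0,0]
Step 8: insert gyo at [12, 26, 34] -> counters=[1,1,0,0,0,1,0,2,1,0,0,0,2,1,0,0,1,0,0,0,0,3,0,1,0,1,5,0,0,0,0,0,0,1,2,1,0,0,0]
Step 9: insert h at [7, 21, 26] -> counters=[1,1,0,0,0,1,0,3,1,0,0,0,2,1,0,0,1,0,0,0,0,4,0,1,0,1,6,0,0,0,0,0,0,1,2,1,0,0,0]
Step 10: delete gyo at [12, 26, 34] -> counters=[1,1,0,0,0,1,0,3,1,0,0,0,1,1,0,0,1,0,0,0,0,4,0,1,0,1,5,0,0,0,0,0,0,1,1,1,0,0,0]
Step 11: insert sg at [0, 5, 23] -> counters=[2,1,0,0,0,2,0,3,1,0,0,0,1,1,0,0,1,0,0,0,0,4,0,2,0,1,5,0,0,0,0,0,0,1,1,1,0,0,0]
Step 12: delete sg at [0, 5, 23] -> counters=[1,1,0,0,0,1,0,3,1,0,0,0,1,1,0,0,1,0,0,0,0,4,0,1,0,1,5,0,0,0,0,0,0,1,1,1,0,0,0]
Step 13: insert gyo at [12, 26, 34] -> counters=[1,1,0,0,0,1,0,3,1,0,0,0,2,1,0,0,1,0,0,0,0,4,0,1,0,1,6,0,0,0,0,0,0,1,2,1,0,0,0]
Query u: check counters[15]=0 counters[16]=1 counters[35]=1 -> no

Answer: no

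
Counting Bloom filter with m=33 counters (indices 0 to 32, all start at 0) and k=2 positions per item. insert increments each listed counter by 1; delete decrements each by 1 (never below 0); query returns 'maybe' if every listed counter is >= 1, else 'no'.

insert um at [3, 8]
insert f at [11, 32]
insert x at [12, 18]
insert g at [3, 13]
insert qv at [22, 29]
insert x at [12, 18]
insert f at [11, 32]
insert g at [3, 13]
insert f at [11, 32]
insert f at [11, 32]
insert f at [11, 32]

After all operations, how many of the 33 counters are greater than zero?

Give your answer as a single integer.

Step 1: insert um at [3, 8] -> counters=[0,0,0,1,0,0,0,0,1,0,0,0,0,0,0,0,0,0,0,0,0,0,0,0,0,0,0,0,0,0,0,0,0]
Step 2: insert f at [11, 32] -> counters=[0,0,0,1,0,0,0,0,1,0,0,1,0,0,0,0,0,0,0,0,0,0,0,0,0,0,0,0,0,0,0,0,1]
Step 3: insert x at [12, 18] -> counters=[0,0,0,1,0,0,0,0,1,0,0,1,1,0,0,0,0,0,1,0,0,0,0,0,0,0,0,0,0,0,0,0,1]
Step 4: insert g at [3, 13] -> counters=[0,0,0,2,0,0,0,0,1,0,0,1,1,1,0,0,0,0,1,0,0,0,0,0,0,0,0,0,0,0,0,0,1]
Step 5: insert qv at [22, 29] -> counters=[0,0,0,2,0,0,0,0,1,0,0,1,1,1,0,0,0,0,1,0,0,0,1,0,0,0,0,0,0,1,0,0,1]
Step 6: insert x at [12, 18] -> counters=[0,0,0,2,0,0,0,0,1,0,0,1,2,1,0,0,0,0,2,0,0,0,1,0,0,0,0,0,0,1,0,0,1]
Step 7: insert f at [11, 32] -> counters=[0,0,0,2,0,0,0,0,1,0,0,2,2,1,0,0,0,0,2,0,0,0,1,0,0,0,0,0,0,1,0,0,2]
Step 8: insert g at [3, 13] -> counters=[0,0,0,3,0,0,0,0,1,0,0,2,2,2,0,0,0,0,2,0,0,0,1,0,0,0,0,0,0,1,0,0,2]
Step 9: insert f at [11, 32] -> counters=[0,0,0,3,0,0,0,0,1,0,0,3,2,2,0,0,0,0,2,0,0,0,1,0,0,0,0,0,0,1,0,0,3]
Step 10: insert f at [11, 32] -> counters=[0,0,0,3,0,0,0,0,1,0,0,4,2,2,0,0,0,0,2,0,0,0,1,0,0,0,0,0,0,1,0,0,4]
Step 11: insert f at [11, 32] -> counters=[0,0,0,3,0,0,0,0,1,0,0,5,2,2,0,0,0,0,2,0,0,0,1,0,0,0,0,0,0,1,0,0,5]
Final counters=[0,0,0,3,0,0,0,0,1,0,0,5,2,2,0,0,0,0,2,0,0,0,1,0,0,0,0,0,0,1,0,0,5] -> 9 nonzero

Answer: 9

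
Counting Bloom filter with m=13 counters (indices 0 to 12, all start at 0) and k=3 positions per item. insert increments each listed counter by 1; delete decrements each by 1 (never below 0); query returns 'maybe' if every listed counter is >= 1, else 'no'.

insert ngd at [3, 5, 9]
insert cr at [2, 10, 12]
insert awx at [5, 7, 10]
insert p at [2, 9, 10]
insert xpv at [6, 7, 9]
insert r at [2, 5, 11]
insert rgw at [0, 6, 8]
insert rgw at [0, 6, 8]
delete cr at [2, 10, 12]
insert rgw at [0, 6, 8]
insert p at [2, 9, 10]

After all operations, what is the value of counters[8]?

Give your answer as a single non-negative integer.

Answer: 3

Derivation:
Step 1: insert ngd at [3, 5, 9] -> counters=[0,0,0,1,0,1,0,0,0,1,0,0,0]
Step 2: insert cr at [2, 10, 12] -> counters=[0,0,1,1,0,1,0,0,0,1,1,0,1]
Step 3: insert awx at [5, 7, 10] -> counters=[0,0,1,1,0,2,0,1,0,1,2,0,1]
Step 4: insert p at [2, 9, 10] -> counters=[0,0,2,1,0,2,0,1,0,2,3,0,1]
Step 5: insert xpv at [6, 7, 9] -> counters=[0,0,2,1,0,2,1,2,0,3,3,0,1]
Step 6: insert r at [2, 5, 11] -> counters=[0,0,3,1,0,3,1,2,0,3,3,1,1]
Step 7: insert rgw at [0, 6, 8] -> counters=[1,0,3,1,0,3,2,2,1,3,3,1,1]
Step 8: insert rgw at [0, 6, 8] -> counters=[2,0,3,1,0,3,3,2,2,3,3,1,1]
Step 9: delete cr at [2, 10, 12] -> counters=[2,0,2,1,0,3,3,2,2,3,2,1,0]
Step 10: insert rgw at [0, 6, 8] -> counters=[3,0,2,1,0,3,4,2,3,3,2,1,0]
Step 11: insert p at [2, 9, 10] -> counters=[3,0,3,1,0,3,4,2,3,4,3,1,0]
Final counters=[3,0,3,1,0,3,4,2,3,4,3,1,0] -> counters[8]=3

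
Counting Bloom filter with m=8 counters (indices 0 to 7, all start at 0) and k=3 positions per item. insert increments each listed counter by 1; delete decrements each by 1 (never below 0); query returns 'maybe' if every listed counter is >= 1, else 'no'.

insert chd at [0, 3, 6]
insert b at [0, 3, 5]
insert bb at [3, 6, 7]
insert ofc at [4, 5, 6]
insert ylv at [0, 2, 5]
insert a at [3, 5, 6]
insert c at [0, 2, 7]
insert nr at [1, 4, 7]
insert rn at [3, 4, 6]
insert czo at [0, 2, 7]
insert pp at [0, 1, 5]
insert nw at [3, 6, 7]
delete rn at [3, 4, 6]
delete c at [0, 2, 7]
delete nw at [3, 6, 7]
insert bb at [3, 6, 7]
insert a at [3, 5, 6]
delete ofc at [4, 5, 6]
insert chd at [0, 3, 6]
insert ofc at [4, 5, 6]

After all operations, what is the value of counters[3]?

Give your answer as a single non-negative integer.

Step 1: insert chd at [0, 3, 6] -> counters=[1,0,0,1,0,0,1,0]
Step 2: insert b at [0, 3, 5] -> counters=[2,0,0,2,0,1,1,0]
Step 3: insert bb at [3, 6, 7] -> counters=[2,0,0,3,0,1,2,1]
Step 4: insert ofc at [4, 5, 6] -> counters=[2,0,0,3,1,2,3,1]
Step 5: insert ylv at [0, 2, 5] -> counters=[3,0,1,3,1,3,3,1]
Step 6: insert a at [3, 5, 6] -> counters=[3,0,1,4,1,4,4,1]
Step 7: insert c at [0, 2, 7] -> counters=[4,0,2,4,1,4,4,2]
Step 8: insert nr at [1, 4, 7] -> counters=[4,1,2,4,2,4,4,3]
Step 9: insert rn at [3, 4, 6] -> counters=[4,1,2,5,3,4,5,3]
Step 10: insert czo at [0, 2, 7] -> counters=[5,1,3,5,3,4,5,4]
Step 11: insert pp at [0, 1, 5] -> counters=[6,2,3,5,3,5,5,4]
Step 12: insert nw at [3, 6, 7] -> counters=[6,2,3,6,3,5,6,5]
Step 13: delete rn at [3, 4, 6] -> counters=[6,2,3,5,2,5,5,5]
Step 14: delete c at [0, 2, 7] -> counters=[5,2,2,5,2,5,5,4]
Step 15: delete nw at [3, 6, 7] -> counters=[5,2,2,4,2,5,4,3]
Step 16: insert bb at [3, 6, 7] -> counters=[5,2,2,5,2,5,5,4]
Step 17: insert a at [3, 5, 6] -> counters=[5,2,2,6,2,6,6,4]
Step 18: delete ofc at [4, 5, 6] -> counters=[5,2,2,6,1,5,5,4]
Step 19: insert chd at [0, 3, 6] -> counters=[6,2,2,7,1,5,6,4]
Step 20: insert ofc at [4, 5, 6] -> counters=[6,2,2,7,2,6,7,4]
Final counters=[6,2,2,7,2,6,7,4] -> counters[3]=7

Answer: 7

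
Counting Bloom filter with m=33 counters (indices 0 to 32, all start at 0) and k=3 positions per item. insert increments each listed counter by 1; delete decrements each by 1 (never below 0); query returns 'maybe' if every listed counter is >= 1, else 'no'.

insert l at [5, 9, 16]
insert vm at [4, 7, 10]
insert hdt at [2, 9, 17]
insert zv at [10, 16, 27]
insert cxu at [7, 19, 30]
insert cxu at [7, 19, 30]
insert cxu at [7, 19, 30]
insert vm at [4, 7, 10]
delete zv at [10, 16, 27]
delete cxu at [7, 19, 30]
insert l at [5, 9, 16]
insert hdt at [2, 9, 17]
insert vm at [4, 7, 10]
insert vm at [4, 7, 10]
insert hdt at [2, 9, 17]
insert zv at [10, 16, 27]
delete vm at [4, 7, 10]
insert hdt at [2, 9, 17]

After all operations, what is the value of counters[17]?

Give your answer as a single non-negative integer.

Answer: 4

Derivation:
Step 1: insert l at [5, 9, 16] -> counters=[0,0,0,0,0,1,0,0,0,1,0,0,0,0,0,0,1,0,0,0,0,0,0,0,0,0,0,0,0,0,0,0,0]
Step 2: insert vm at [4, 7, 10] -> counters=[0,0,0,0,1,1,0,1,0,1,1,0,0,0,0,0,1,0,0,0,0,0,0,0,0,0,0,0,0,0,0,0,0]
Step 3: insert hdt at [2, 9, 17] -> counters=[0,0,1,0,1,1,0,1,0,2,1,0,0,0,0,0,1,1,0,0,0,0,0,0,0,0,0,0,0,0,0,0,0]
Step 4: insert zv at [10, 16, 27] -> counters=[0,0,1,0,1,1,0,1,0,2,2,0,0,0,0,0,2,1,0,0,0,0,0,0,0,0,0,1,0,0,0,0,0]
Step 5: insert cxu at [7, 19, 30] -> counters=[0,0,1,0,1,1,0,2,0,2,2,0,0,0,0,0,2,1,0,1,0,0,0,0,0,0,0,1,0,0,1,0,0]
Step 6: insert cxu at [7, 19, 30] -> counters=[0,0,1,0,1,1,0,3,0,2,2,0,0,0,0,0,2,1,0,2,0,0,0,0,0,0,0,1,0,0,2,0,0]
Step 7: insert cxu at [7, 19, 30] -> counters=[0,0,1,0,1,1,0,4,0,2,2,0,0,0,0,0,2,1,0,3,0,0,0,0,0,0,0,1,0,0,3,0,0]
Step 8: insert vm at [4, 7, 10] -> counters=[0,0,1,0,2,1,0,5,0,2,3,0,0,0,0,0,2,1,0,3,0,0,0,0,0,0,0,1,0,0,3,0,0]
Step 9: delete zv at [10, 16, 27] -> counters=[0,0,1,0,2,1,0,5,0,2,2,0,0,0,0,0,1,1,0,3,0,0,0,0,0,0,0,0,0,0,3,0,0]
Step 10: delete cxu at [7, 19, 30] -> counters=[0,0,1,0,2,1,0,4,0,2,2,0,0,0,0,0,1,1,0,2,0,0,0,0,0,0,0,0,0,0,2,0,0]
Step 11: insert l at [5, 9, 16] -> counters=[0,0,1,0,2,2,0,4,0,3,2,0,0,0,0,0,2,1,0,2,0,0,0,0,0,0,0,0,0,0,2,0,0]
Step 12: insert hdt at [2, 9, 17] -> counters=[0,0,2,0,2,2,0,4,0,4,2,0,0,0,0,0,2,2,0,2,0,0,0,0,0,0,0,0,0,0,2,0,0]
Step 13: insert vm at [4, 7, 10] -> counters=[0,0,2,0,3,2,0,5,0,4,3,0,0,0,0,0,2,2,0,2,0,0,0,0,0,0,0,0,0,0,2,0,0]
Step 14: insert vm at [4, 7, 10] -> counters=[0,0,2,0,4,2,0,6,0,4,4,0,0,0,0,0,2,2,0,2,0,0,0,0,0,0,0,0,0,0,2,0,0]
Step 15: insert hdt at [2, 9, 17] -> counters=[0,0,3,0,4,2,0,6,0,5,4,0,0,0,0,0,2,3,0,2,0,0,0,0,0,0,0,0,0,0,2,0,0]
Step 16: insert zv at [10, 16, 27] -> counters=[0,0,3,0,4,2,0,6,0,5,5,0,0,0,0,0,3,3,0,2,0,0,0,0,0,0,0,1,0,0,2,0,0]
Step 17: delete vm at [4, 7, 10] -> counters=[0,0,3,0,3,2,0,5,0,5,4,0,0,0,0,0,3,3,0,2,0,0,0,0,0,0,0,1,0,0,2,0,0]
Step 18: insert hdt at [2, 9, 17] -> counters=[0,0,4,0,3,2,0,5,0,6,4,0,0,0,0,0,3,4,0,2,0,0,0,0,0,0,0,1,0,0,2,0,0]
Final counters=[0,0,4,0,3,2,0,5,0,6,4,0,0,0,0,0,3,4,0,2,0,0,0,0,0,0,0,1,0,0,2,0,0] -> counters[17]=4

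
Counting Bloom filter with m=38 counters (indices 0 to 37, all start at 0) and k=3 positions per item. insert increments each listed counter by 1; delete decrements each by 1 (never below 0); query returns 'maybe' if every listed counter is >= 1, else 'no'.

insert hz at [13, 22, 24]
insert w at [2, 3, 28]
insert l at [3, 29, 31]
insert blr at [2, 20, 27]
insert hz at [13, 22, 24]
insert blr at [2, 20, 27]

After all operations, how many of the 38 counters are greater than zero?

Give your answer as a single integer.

Step 1: insert hz at [13, 22, 24] -> counters=[0,0,0,0,0,0,0,0,0,0,0,0,0,1,0,0,0,0,0,0,0,0,1,0,1,0,0,0,0,0,0,0,0,0,0,0,0,0]
Step 2: insert w at [2, 3, 28] -> counters=[0,0,1,1,0,0,0,0,0,0,0,0,0,1,0,0,0,0,0,0,0,0,1,0,1,0,0,0,1,0,0,0,0,0,0,0,0,0]
Step 3: insert l at [3, 29, 31] -> counters=[0,0,1,2,0,0,0,0,0,0,0,0,0,1,0,0,0,0,0,0,0,0,1,0,1,0,0,0,1,1,0,1,0,0,0,0,0,0]
Step 4: insert blr at [2, 20, 27] -> counters=[0,0,2,2,0,0,0,0,0,0,0,0,0,1,0,0,0,0,0,0,1,0,1,0,1,0,0,1,1,1,0,1,0,0,0,0,0,0]
Step 5: insert hz at [13, 22, 24] -> counters=[0,0,2,2,0,0,0,0,0,0,0,0,0,2,0,0,0,0,0,0,1,0,2,0,2,0,0,1,1,1,0,1,0,0,0,0,0,0]
Step 6: insert blr at [2, 20, 27] -> counters=[0,0,3,2,0,0,0,0,0,0,0,0,0,2,0,0,0,0,0,0,2,0,2,0,2,0,0,2,1,1,0,1,0,0,0,0,0,0]
Final counters=[0,0,3,2,0,0,0,0,0,0,0,0,0,2,0,0,0,0,0,0,2,0,2,0,2,0,0,2,1,1,0,1,0,0,0,0,0,0] -> 10 nonzero

Answer: 10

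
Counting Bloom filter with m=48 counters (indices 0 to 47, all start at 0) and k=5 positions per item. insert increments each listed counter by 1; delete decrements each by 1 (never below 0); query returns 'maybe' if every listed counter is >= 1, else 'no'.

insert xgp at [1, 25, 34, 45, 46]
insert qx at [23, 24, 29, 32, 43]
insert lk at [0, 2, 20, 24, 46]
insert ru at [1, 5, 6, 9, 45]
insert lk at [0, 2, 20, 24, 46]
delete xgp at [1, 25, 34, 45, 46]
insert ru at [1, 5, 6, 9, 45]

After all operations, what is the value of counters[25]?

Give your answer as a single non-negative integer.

Answer: 0

Derivation:
Step 1: insert xgp at [1, 25, 34, 45, 46] -> counters=[0,1,0,0,0,0,0,0,0,0,0,0,0,0,0,0,0,0,0,0,0,0,0,0,0,1,0,0,0,0,0,0,0,0,1,0,0,0,0,0,0,0,0,0,0,1,1,0]
Step 2: insert qx at [23, 24, 29, 32, 43] -> counters=[0,1,0,0,0,0,0,0,0,0,0,0,0,0,0,0,0,0,0,0,0,0,0,1,1,1,0,0,0,1,0,0,1,0,1,0,0,0,0,0,0,0,0,1,0,1,1,0]
Step 3: insert lk at [0, 2, 20, 24, 46] -> counters=[1,1,1,0,0,0,0,0,0,0,0,0,0,0,0,0,0,0,0,0,1,0,0,1,2,1,0,0,0,1,0,0,1,0,1,0,0,0,0,0,0,0,0,1,0,1,2,0]
Step 4: insert ru at [1, 5, 6, 9, 45] -> counters=[1,2,1,0,0,1,1,0,0,1,0,0,0,0,0,0,0,0,0,0,1,0,0,1,2,1,0,0,0,1,0,0,1,0,1,0,0,0,0,0,0,0,0,1,0,2,2,0]
Step 5: insert lk at [0, 2, 20, 24, 46] -> counters=[2,2,2,0,0,1,1,0,0,1,0,0,0,0,0,0,0,0,0,0,2,0,0,1,3,1,0,0,0,1,0,0,1,0,1,0,0,0,0,0,0,0,0,1,0,2,3,0]
Step 6: delete xgp at [1, 25, 34, 45, 46] -> counters=[2,1,2,0,0,1,1,0,0,1,0,0,0,0,0,0,0,0,0,0,2,0,0,1,3,0,0,0,0,1,0,0,1,0,0,0,0,0,0,0,0,0,0,1,0,1,2,0]
Step 7: insert ru at [1, 5, 6, 9, 45] -> counters=[2,2,2,0,0,2,2,0,0,2,0,0,0,0,0,0,0,0,0,0,2,0,0,1,3,0,0,0,0,1,0,0,1,0,0,0,0,0,0,0,0,0,0,1,0,2,2,0]
Final counters=[2,2,2,0,0,2,2,0,0,2,0,0,0,0,0,0,0,0,0,0,2,0,0,1,3,0,0,0,0,1,0,0,1,0,0,0,0,0,0,0,0,0,0,1,0,2,2,0] -> counters[25]=0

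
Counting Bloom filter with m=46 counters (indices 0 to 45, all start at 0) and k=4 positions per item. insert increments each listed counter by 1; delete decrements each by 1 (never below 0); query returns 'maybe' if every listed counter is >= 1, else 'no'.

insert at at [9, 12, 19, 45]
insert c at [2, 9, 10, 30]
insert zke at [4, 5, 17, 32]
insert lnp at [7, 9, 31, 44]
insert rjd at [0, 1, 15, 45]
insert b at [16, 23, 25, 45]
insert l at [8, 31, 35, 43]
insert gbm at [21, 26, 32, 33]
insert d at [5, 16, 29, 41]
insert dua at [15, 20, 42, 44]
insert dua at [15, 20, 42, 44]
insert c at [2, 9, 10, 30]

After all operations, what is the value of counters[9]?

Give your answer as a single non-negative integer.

Answer: 4

Derivation:
Step 1: insert at at [9, 12, 19, 45] -> counters=[0,0,0,0,0,0,0,0,0,1,0,0,1,0,0,0,0,0,0,1,0,0,0,0,0,0,0,0,0,0,0,0,0,0,0,0,0,0,0,0,0,0,0,0,0,1]
Step 2: insert c at [2, 9, 10, 30] -> counters=[0,0,1,0,0,0,0,0,0,2,1,0,1,0,0,0,0,0,0,1,0,0,0,0,0,0,0,0,0,0,1,0,0,0,0,0,0,0,0,0,0,0,0,0,0,1]
Step 3: insert zke at [4, 5, 17, 32] -> counters=[0,0,1,0,1,1,0,0,0,2,1,0,1,0,0,0,0,1,0,1,0,0,0,0,0,0,0,0,0,0,1,0,1,0,0,0,0,0,0,0,0,0,0,0,0,1]
Step 4: insert lnp at [7, 9, 31, 44] -> counters=[0,0,1,0,1,1,0,1,0,3,1,0,1,0,0,0,0,1,0,1,0,0,0,0,0,0,0,0,0,0,1,1,1,0,0,0,0,0,0,0,0,0,0,0,1,1]
Step 5: insert rjd at [0, 1, 15, 45] -> counters=[1,1,1,0,1,1,0,1,0,3,1,0,1,0,0,1,0,1,0,1,0,0,0,0,0,0,0,0,0,0,1,1,1,0,0,0,0,0,0,0,0,0,0,0,1,2]
Step 6: insert b at [16, 23, 25, 45] -> counters=[1,1,1,0,1,1,0,1,0,3,1,0,1,0,0,1,1,1,0,1,0,0,0,1,0,1,0,0,0,0,1,1,1,0,0,0,0,0,0,0,0,0,0,0,1,3]
Step 7: insert l at [8, 31, 35, 43] -> counters=[1,1,1,0,1,1,0,1,1,3,1,0,1,0,0,1,1,1,0,1,0,0,0,1,0,1,0,0,0,0,1,2,1,0,0,1,0,0,0,0,0,0,0,1,1,3]
Step 8: insert gbm at [21, 26, 32, 33] -> counters=[1,1,1,0,1,1,0,1,1,3,1,0,1,0,0,1,1,1,0,1,0,1,0,1,0,1,1,0,0,0,1,2,2,1,0,1,0,0,0,0,0,0,0,1,1,3]
Step 9: insert d at [5, 16, 29, 41] -> counters=[1,1,1,0,1,2,0,1,1,3,1,0,1,0,0,1,2,1,0,1,0,1,0,1,0,1,1,0,0,1,1,2,2,1,0,1,0,0,0,0,0,1,0,1,1,3]
Step 10: insert dua at [15, 20, 42, 44] -> counters=[1,1,1,0,1,2,0,1,1,3,1,0,1,0,0,2,2,1,0,1,1,1,0,1,0,1,1,0,0,1,1,2,2,1,0,1,0,0,0,0,0,1,1,1,2,3]
Step 11: insert dua at [15, 20, 42, 44] -> counters=[1,1,1,0,1,2,0,1,1,3,1,0,1,0,0,3,2,1,0,1,2,1,0,1,0,1,1,0,0,1,1,2,2,1,0,1,0,0,0,0,0,1,2,1,3,3]
Step 12: insert c at [2, 9, 10, 30] -> counters=[1,1,2,0,1,2,0,1,1,4,2,0,1,0,0,3,2,1,0,1,2,1,0,1,0,1,1,0,0,1,2,2,2,1,0,1,0,0,0,0,0,1,2,1,3,3]
Final counters=[1,1,2,0,1,2,0,1,1,4,2,0,1,0,0,3,2,1,0,1,2,1,0,1,0,1,1,0,0,1,2,2,2,1,0,1,0,0,0,0,0,1,2,1,3,3] -> counters[9]=4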